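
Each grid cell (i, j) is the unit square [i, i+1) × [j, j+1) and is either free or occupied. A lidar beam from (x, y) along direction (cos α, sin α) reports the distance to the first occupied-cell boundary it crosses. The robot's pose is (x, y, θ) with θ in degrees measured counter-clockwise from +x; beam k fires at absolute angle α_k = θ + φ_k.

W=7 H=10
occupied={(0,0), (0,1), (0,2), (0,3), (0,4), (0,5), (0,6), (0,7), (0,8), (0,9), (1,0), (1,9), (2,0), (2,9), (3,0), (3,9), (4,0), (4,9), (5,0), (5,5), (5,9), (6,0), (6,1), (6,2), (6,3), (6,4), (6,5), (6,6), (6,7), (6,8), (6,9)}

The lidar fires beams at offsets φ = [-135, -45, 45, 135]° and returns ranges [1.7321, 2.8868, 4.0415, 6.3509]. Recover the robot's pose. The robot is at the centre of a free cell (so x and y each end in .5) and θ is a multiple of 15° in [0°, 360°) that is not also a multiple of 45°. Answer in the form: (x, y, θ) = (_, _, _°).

(x, y, θ) = (2.5, 3.5, 285°)

The pose lattice has 39·16 = 624 candidates. Test each by forward raycasting.
  (4.5, 5.5, 165°): beam 1 = 0.5774 ≠ 1.7321 ✗
  (5.5, 3.5, 255°): beam 1 = 6.3509 ≠ 1.7321 ✗
  (3.5, 4.5, 15°): beam 1 = 4.0415 ≠ 1.7321 ✗
  (4.5, 5.5, 15°): beam 1 = 5.1962 ≠ 1.7321 ✗
  (3.5, 8.5, 165°): beam 1 = 1.0000 ≠ 1.7321 ✗
  …
  (2.5, 3.5, 285°): r_1=1.7321, r_2=2.8868, r_3=4.0415, r_4=6.3509 — all match ✓
Unique over the lattice → pose = (2.5, 3.5, 285°).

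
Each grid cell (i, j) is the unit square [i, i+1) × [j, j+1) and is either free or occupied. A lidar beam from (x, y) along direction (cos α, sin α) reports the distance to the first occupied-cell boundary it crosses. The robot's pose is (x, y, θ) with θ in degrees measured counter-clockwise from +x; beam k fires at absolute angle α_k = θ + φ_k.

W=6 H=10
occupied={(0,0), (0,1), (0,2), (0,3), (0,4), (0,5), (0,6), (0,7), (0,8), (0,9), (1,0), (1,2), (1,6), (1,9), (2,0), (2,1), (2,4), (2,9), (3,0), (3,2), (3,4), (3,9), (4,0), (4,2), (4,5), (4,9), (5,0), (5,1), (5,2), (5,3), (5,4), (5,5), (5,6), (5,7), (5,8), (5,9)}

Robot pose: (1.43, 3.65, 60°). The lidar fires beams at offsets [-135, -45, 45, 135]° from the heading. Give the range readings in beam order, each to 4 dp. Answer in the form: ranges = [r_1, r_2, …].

ranges = [0.6729, 1.3523, 1.6614, 0.4452]

beam 1: φ=-135°, α=285°
  dir = (cos 285°, sin 285°) = (0.2588, -0.9659); from cell (1,3)
  next x-line at t=2.2023, next y-line at t=0.6729; Δt_x=3.8637, Δt_y=1.0353
    y: enter (1,2) at t=0.6729 ← occupied
  → r_1 = 0.6729
beam 2: φ=-45°, α=15°
  dir = (cos 15°, sin 15°) = (0.9659, 0.2588); from cell (1,3)
  next x-line at t=0.5901, next y-line at t=1.3523; Δt_x=1.0353, Δt_y=3.8637
    x: enter (2,3) at t=0.5901
    y: enter (2,4) at t=1.3523 ← occupied
  → r_2 = 1.3523
beam 3: φ=45°, α=105°
  dir = (cos 105°, sin 105°) = (-0.2588, 0.9659); from cell (1,3)
  next x-line at t=1.6614, next y-line at t=0.3623; Δt_x=3.8637, Δt_y=1.0353
    y: enter (1,4) at t=0.3623
    y: enter (1,5) at t=1.3976
    x: enter (0,5) at t=1.6614 ← occupied
  → r_3 = 1.6614
beam 4: φ=135°, α=195°
  dir = (cos 195°, sin 195°) = (-0.9659, -0.2588); from cell (1,3)
  next x-line at t=0.4452, next y-line at t=2.5114; Δt_x=1.0353, Δt_y=3.8637
    x: enter (0,3) at t=0.4452 ← occupied
  → r_4 = 0.4452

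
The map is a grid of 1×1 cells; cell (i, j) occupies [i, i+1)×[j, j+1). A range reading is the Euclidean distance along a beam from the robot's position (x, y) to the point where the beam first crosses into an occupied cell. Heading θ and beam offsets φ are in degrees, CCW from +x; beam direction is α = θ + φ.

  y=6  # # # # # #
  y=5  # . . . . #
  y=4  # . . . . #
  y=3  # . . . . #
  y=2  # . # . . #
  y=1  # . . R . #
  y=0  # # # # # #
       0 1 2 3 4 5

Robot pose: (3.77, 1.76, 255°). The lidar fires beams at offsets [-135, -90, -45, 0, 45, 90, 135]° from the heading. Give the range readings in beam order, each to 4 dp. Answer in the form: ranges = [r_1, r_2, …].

beam 1: φ=-135°, α=120°
  direction (-0.5000, 0.8660); cell (3,1); t to first gridline: x 1.5400, y 0.2771 (then +2.0000 / +1.1547)
    (3,2) via y @ 0.2771
    (3,3) via y @ 1.4318
    (2,3) via x @ 1.5400
    (2,4) via y @ 2.5865
    (1,4) via x @ 3.5400
    (1,5) via y @ 3.7412
    (1,6) via y @ 4.8959  # hit
  → r_1 = 4.8959
beam 2: φ=-90°, α=165°
  direction (-0.9659, 0.2588); cell (3,1); t to first gridline: x 0.7972, y 0.9273 (then +1.0353 / +3.8637)
    (2,1) via x @ 0.7972
    (2,2) via y @ 0.9273  # hit
  → r_2 = 0.9273
beam 3: φ=-45°, α=210°
  direction (-0.8660, -0.5000); cell (3,1); t to first gridline: x 0.8891, y 1.5200 (then +1.1547 / +2.0000)
    (2,1) via x @ 0.8891
    (2,0) via y @ 1.5200  # hit
  → r_3 = 1.5200
beam 4: φ=0°, α=255°
  direction (-0.2588, -0.9659); cell (3,1); t to first gridline: x 2.9751, y 0.7868 (then +3.8637 / +1.0353)
    (3,0) via y @ 0.7868  # hit
  → r_4 = 0.7868
beam 5: φ=45°, α=300°
  direction (0.5000, -0.8660); cell (3,1); t to first gridline: x 0.4600, y 0.8776 (then +2.0000 / +1.1547)
    (4,1) via x @ 0.4600
    (4,0) via y @ 0.8776  # hit
  → r_5 = 0.8776
beam 6: φ=90°, α=345°
  direction (0.9659, -0.2588); cell (3,1); t to first gridline: x 0.2381, y 2.9364 (then +1.0353 / +3.8637)
    (4,1) via x @ 0.2381
    (5,1) via x @ 1.2734  # hit
  → r_6 = 1.2734
beam 7: φ=135°, α=30°
  direction (0.8660, 0.5000); cell (3,1); t to first gridline: x 0.2656, y 0.4800 (then +1.1547 / +2.0000)
    (4,1) via x @ 0.2656
    (4,2) via y @ 0.4800
    (5,2) via x @ 1.4203  # hit
  → r_7 = 1.4203

ranges = [4.8959, 0.9273, 1.5200, 0.7868, 0.8776, 1.2734, 1.4203]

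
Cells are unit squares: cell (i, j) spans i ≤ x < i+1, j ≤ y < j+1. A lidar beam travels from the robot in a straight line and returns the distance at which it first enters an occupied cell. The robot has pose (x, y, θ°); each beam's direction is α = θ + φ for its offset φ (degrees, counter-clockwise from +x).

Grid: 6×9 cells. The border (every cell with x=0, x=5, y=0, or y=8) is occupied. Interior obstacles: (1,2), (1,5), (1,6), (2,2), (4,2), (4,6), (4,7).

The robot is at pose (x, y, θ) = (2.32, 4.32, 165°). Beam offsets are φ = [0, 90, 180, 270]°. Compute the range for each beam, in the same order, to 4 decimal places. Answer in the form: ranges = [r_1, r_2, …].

ranges = [1.3666, 1.3666, 2.7745, 3.8098]

beam 1: φ=0°, α=165°
  cosα=-0.9659 sinα=0.2588 | (2,4) | tMaxX 0.3313 tMaxY 2.6273 | tΔX 1.0353 tΔY 3.8637
    t=0.3313 [x] (1,4)
    t=1.3666 [x] (0,4) — stop
  → r_1 = 1.3666
beam 2: φ=90°, α=255°
  cosα=-0.2588 sinα=-0.9659 | (2,4) | tMaxX 1.2364 tMaxY 0.3313 | tΔX 3.8637 tΔY 1.0353
    t=0.3313 [y] (2,3)
    t=1.2364 [x] (1,3)
    t=1.3666 [y] (1,2) — stop
  → r_2 = 1.3666
beam 3: φ=180°, α=345°
  cosα=0.9659 sinα=-0.2588 | (2,4) | tMaxX 0.7040 tMaxY 1.2364 | tΔX 1.0353 tΔY 3.8637
    t=0.7040 [x] (3,4)
    t=1.2364 [y] (3,3)
    t=1.7393 [x] (4,3)
    t=2.7745 [x] (5,3) — stop
  → r_3 = 2.7745
beam 4: φ=270°, α=75°
  cosα=0.2588 sinα=0.9659 | (2,4) | tMaxX 2.6273 tMaxY 0.7040 | tΔX 3.8637 tΔY 1.0353
    t=0.7040 [y] (2,5)
    t=1.7393 [y] (2,6)
    t=2.6273 [x] (3,6)
    t=2.7745 [y] (3,7)
    t=3.8098 [y] (3,8) — stop
  → r_4 = 3.8098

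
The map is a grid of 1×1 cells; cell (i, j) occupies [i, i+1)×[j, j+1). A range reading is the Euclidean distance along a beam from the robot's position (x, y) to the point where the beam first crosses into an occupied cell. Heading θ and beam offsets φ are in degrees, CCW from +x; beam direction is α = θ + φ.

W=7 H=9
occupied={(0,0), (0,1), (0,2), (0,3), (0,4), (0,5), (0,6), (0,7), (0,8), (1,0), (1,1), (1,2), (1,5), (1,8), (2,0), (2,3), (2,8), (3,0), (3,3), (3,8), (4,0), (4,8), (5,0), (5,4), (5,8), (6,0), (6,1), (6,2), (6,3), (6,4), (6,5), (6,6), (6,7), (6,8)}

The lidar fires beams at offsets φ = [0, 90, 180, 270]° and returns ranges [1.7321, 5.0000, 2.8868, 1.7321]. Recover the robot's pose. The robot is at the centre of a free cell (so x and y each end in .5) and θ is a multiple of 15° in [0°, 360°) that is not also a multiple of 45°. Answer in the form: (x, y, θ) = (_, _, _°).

The pose lattice has 29·16 = 464 candidates. Test each by forward raycasting.
  (4.5, 3.5, 195°): beam 1 = 0.5176 ≠ 1.7321 ✗
  (4.5, 3.5, 15°): beam 1 = 1.5529 ≠ 1.7321 ✗
  (2.5, 7.5, 255°): beam 1 = 1.9319 ≠ 1.7321 ✗
  (5.5, 2.5, 330°): beam 1 = 0.5774 ≠ 1.7321 ✗
  (2.5, 7.5, 285°): beam 1 = 3.6235 ≠ 1.7321 ✗
  …
  (3.5, 6.5, 210°): r_1=1.7321, r_2=5.0000, r_3=2.8868, r_4=1.7321 — all match ✓
Only this pose fits every beam.

(x, y, θ) = (3.5, 6.5, 210°)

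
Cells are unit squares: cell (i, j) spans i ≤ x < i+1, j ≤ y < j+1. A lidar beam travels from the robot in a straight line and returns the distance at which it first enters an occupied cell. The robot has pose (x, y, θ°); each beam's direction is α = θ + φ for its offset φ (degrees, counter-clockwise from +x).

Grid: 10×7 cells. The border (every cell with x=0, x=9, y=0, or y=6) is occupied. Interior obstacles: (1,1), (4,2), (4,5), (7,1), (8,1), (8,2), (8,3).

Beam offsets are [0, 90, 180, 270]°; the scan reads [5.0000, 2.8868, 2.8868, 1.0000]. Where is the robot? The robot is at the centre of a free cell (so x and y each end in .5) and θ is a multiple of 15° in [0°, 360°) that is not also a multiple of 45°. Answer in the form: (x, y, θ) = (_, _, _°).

Candidates: 33 free-cell centres × 16 headings = 528 poses. Raycast each; keep the one whose scan matches to 4 dp.
  (7.5, 2.5, 30°): beam 1 = 0.5774 ≠ 5.0000 ✗
  (1.5, 2.5, 15°): beam 1 = 7.7646 ≠ 5.0000 ✗
  (6.5, 5.5, 240°): beam 1 = 3.0000 ≠ 5.0000 ✗
  …
  (3.5, 3.5, 30°): r_1=5.0000, r_2=2.8868, r_3=2.8868, r_4=1.0000 — all match ✓
Only this pose fits every beam.

(x, y, θ) = (3.5, 3.5, 30°)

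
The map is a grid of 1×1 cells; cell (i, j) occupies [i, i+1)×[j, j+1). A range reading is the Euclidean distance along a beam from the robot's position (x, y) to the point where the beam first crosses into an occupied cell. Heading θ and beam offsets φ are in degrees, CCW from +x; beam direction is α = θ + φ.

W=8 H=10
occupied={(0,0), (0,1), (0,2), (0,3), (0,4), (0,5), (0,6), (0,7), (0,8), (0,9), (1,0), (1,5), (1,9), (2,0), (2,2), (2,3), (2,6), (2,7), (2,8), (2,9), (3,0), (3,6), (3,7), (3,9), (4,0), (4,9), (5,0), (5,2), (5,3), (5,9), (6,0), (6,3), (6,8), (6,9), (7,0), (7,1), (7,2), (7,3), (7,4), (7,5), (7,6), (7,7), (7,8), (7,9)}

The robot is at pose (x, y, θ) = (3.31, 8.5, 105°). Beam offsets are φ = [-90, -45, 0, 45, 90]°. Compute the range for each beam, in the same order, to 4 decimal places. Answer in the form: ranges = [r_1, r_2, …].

ranges = [1.9319, 0.5774, 0.5176, 0.3580, 0.3209]

beam 1: φ=-90°, α=15°
  dir = (cos 15°, sin 15°) = (0.9659, 0.2588); from cell (3,8)
  next x-line at t=0.7143, next y-line at t=1.9319; Δt_x=1.0353, Δt_y=3.8637
    x: enter (4,8) at t=0.7143
    x: enter (5,8) at t=1.7496
    y: enter (5,9) at t=1.9319 ← occupied
  → r_1 = 1.9319
beam 2: φ=-45°, α=60°
  dir = (cos 60°, sin 60°) = (0.5000, 0.8660); from cell (3,8)
  next x-line at t=1.3800, next y-line at t=0.5774; Δt_x=2.0000, Δt_y=1.1547
    y: enter (3,9) at t=0.5774 ← occupied
  → r_2 = 0.5774
beam 3: φ=0°, α=105°
  dir = (cos 105°, sin 105°) = (-0.2588, 0.9659); from cell (3,8)
  next x-line at t=1.1977, next y-line at t=0.5176; Δt_x=3.8637, Δt_y=1.0353
    y: enter (3,9) at t=0.5176 ← occupied
  → r_3 = 0.5176
beam 4: φ=45°, α=150°
  dir = (cos 150°, sin 150°) = (-0.8660, 0.5000); from cell (3,8)
  next x-line at t=0.3580, next y-line at t=1.0000; Δt_x=1.1547, Δt_y=2.0000
    x: enter (2,8) at t=0.3580 ← occupied
  → r_4 = 0.3580
beam 5: φ=90°, α=195°
  dir = (cos 195°, sin 195°) = (-0.9659, -0.2588); from cell (3,8)
  next x-line at t=0.3209, next y-line at t=1.9319; Δt_x=1.0353, Δt_y=3.8637
    x: enter (2,8) at t=0.3209 ← occupied
  → r_5 = 0.3209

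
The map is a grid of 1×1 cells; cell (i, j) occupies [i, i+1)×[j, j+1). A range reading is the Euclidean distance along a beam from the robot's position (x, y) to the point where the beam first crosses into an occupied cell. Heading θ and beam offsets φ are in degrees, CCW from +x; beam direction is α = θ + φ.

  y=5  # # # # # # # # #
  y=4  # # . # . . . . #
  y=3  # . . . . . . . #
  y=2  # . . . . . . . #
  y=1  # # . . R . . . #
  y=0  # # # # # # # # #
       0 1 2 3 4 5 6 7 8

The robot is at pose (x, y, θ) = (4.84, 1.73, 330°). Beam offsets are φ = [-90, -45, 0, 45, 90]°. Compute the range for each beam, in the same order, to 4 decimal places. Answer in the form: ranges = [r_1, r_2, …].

beam 1: φ=-90°, α=240°
  d=(-0.5000,-0.8660)  start (4,1)  tX=1.6800 tY=0.8429  stride 1/|dx|=2.0000 1/|dy|=1.1547
    cross y-line → (4,0), t=0.8429 (wall)
  → r_1 = 0.8429
beam 2: φ=-45°, α=285°
  d=(0.2588,-0.9659)  start (4,1)  tX=0.6182 tY=0.7558  stride 1/|dx|=3.8637 1/|dy|=1.0353
    cross x-line → (5,1), t=0.6182
    cross y-line → (5,0), t=0.7558 (wall)
  → r_2 = 0.7558
beam 3: φ=0°, α=330°
  d=(0.8660,-0.5000)  start (4,1)  tX=0.1848 tY=1.4600  stride 1/|dx|=1.1547 1/|dy|=2.0000
    cross x-line → (5,1), t=0.1848
    cross x-line → (6,1), t=1.3395
    cross y-line → (6,0), t=1.4600 (wall)
  → r_3 = 1.4600
beam 4: φ=45°, α=15°
  d=(0.9659,0.2588)  start (4,1)  tX=0.1656 tY=1.0432  stride 1/|dx|=1.0353 1/|dy|=3.8637
    cross x-line → (5,1), t=0.1656
    cross y-line → (5,2), t=1.0432
    cross x-line → (6,2), t=1.2009
    cross x-line → (7,2), t=2.2362
    cross x-line → (8,2), t=3.2715 (wall)
  → r_4 = 3.2715
beam 5: φ=90°, α=60°
  d=(0.5000,0.8660)  start (4,1)  tX=0.3200 tY=0.3118  stride 1/|dx|=2.0000 1/|dy|=1.1547
    cross y-line → (4,2), t=0.3118
    cross x-line → (5,2), t=0.3200
    cross y-line → (5,3), t=1.4665
    cross x-line → (6,3), t=2.3200
    cross y-line → (6,4), t=2.6212
    cross y-line → (6,5), t=3.7759 (wall)
  → r_5 = 3.7759

ranges = [0.8429, 0.7558, 1.4600, 3.2715, 3.7759]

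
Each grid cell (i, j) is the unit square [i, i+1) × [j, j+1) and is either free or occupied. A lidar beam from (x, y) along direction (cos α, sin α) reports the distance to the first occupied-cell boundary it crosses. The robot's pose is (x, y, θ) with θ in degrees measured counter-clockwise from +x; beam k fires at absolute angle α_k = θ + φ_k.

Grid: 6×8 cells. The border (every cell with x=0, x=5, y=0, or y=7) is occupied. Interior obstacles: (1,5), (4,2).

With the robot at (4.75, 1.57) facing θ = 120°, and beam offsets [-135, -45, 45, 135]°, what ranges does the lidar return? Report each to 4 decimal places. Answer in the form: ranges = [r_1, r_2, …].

ranges = [0.2588, 0.4452, 3.8823, 0.5901]

beam 1: φ=-135°, α=345°
  dir = (cos 345°, sin 345°) = (0.9659, -0.2588); from cell (4,1)
  next x-line at t=0.2588, next y-line at t=2.2023; Δt_x=1.0353, Δt_y=3.8637
    x: enter (5,1) at t=0.2588 ← occupied
  → r_1 = 0.2588
beam 2: φ=-45°, α=75°
  dir = (cos 75°, sin 75°) = (0.2588, 0.9659); from cell (4,1)
  next x-line at t=0.9659, next y-line at t=0.4452; Δt_x=3.8637, Δt_y=1.0353
    y: enter (4,2) at t=0.4452 ← occupied
  → r_2 = 0.4452
beam 3: φ=45°, α=165°
  dir = (cos 165°, sin 165°) = (-0.9659, 0.2588); from cell (4,1)
  next x-line at t=0.7765, next y-line at t=1.6614; Δt_x=1.0353, Δt_y=3.8637
    x: enter (3,1) at t=0.7765
    y: enter (3,2) at t=1.6614
    x: enter (2,2) at t=1.8117
    x: enter (1,2) at t=2.8470
    x: enter (0,2) at t=3.8823 ← occupied
  → r_3 = 3.8823
beam 4: φ=135°, α=255°
  dir = (cos 255°, sin 255°) = (-0.2588, -0.9659); from cell (4,1)
  next x-line at t=2.8978, next y-line at t=0.5901; Δt_x=3.8637, Δt_y=1.0353
    y: enter (4,0) at t=0.5901 ← occupied
  → r_4 = 0.5901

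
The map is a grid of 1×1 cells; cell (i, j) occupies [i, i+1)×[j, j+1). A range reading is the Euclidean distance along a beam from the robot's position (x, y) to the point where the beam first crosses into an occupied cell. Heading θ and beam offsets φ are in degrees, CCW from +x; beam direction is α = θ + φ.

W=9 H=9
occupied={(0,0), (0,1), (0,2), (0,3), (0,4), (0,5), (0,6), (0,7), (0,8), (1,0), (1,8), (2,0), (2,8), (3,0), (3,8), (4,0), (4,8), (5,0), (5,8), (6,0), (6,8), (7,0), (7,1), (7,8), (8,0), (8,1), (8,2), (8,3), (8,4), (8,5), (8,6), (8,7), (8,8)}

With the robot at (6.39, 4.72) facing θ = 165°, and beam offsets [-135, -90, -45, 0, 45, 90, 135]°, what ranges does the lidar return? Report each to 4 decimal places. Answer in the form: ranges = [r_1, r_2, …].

ranges = [1.8591, 3.3957, 3.7874, 5.5801, 6.2238, 3.8512, 3.1408]

beam 1: φ=-135°, α=30°
  d=(0.8660,0.5000)  start (6,4)  tX=0.7044 tY=0.5600  stride 1/|dx|=1.1547 1/|dy|=2.0000
    cross y-line → (6,5), t=0.5600
    cross x-line → (7,5), t=0.7044
    cross x-line → (8,5), t=1.8591 (wall)
  → r_1 = 1.8591
beam 2: φ=-90°, α=75°
  d=(0.2588,0.9659)  start (6,4)  tX=2.3569 tY=0.2899  stride 1/|dx|=3.8637 1/|dy|=1.0353
    cross y-line → (6,5), t=0.2899
    cross y-line → (6,6), t=1.3252
    cross x-line → (7,6), t=2.3569
    cross y-line → (7,7), t=2.3604
    cross y-line → (7,8), t=3.3957 (wall)
  → r_2 = 3.3957
beam 3: φ=-45°, α=120°
  d=(-0.5000,0.8660)  start (6,4)  tX=0.7800 tY=0.3233  stride 1/|dx|=2.0000 1/|dy|=1.1547
    cross y-line → (6,5), t=0.3233
    cross x-line → (5,5), t=0.7800
    cross y-line → (5,6), t=1.4780
    cross y-line → (5,7), t=2.6327
    cross x-line → (4,7), t=2.7800
    cross y-line → (4,8), t=3.7874 (wall)
  → r_3 = 3.7874
beam 4: φ=0°, α=165°
  d=(-0.9659,0.2588)  start (6,4)  tX=0.4038 tY=1.0818  stride 1/|dx|=1.0353 1/|dy|=3.8637
    cross x-line → (5,4), t=0.4038
    cross y-line → (5,5), t=1.0818
    cross x-line → (4,5), t=1.4390
    cross x-line → (3,5), t=2.4743
    cross x-line → (2,5), t=3.5096
    cross x-line → (1,5), t=4.5449
    cross y-line → (1,6), t=4.9455
    cross x-line → (0,6), t=5.5801 (wall)
  → r_4 = 5.5801
beam 5: φ=45°, α=210°
  d=(-0.8660,-0.5000)  start (6,4)  tX=0.4503 tY=1.4400  stride 1/|dx|=1.1547 1/|dy|=2.0000
    cross x-line → (5,4), t=0.4503
    cross y-line → (5,3), t=1.4400
    cross x-line → (4,3), t=1.6050
    cross x-line → (3,3), t=2.7597
    cross y-line → (3,2), t=3.4400
    cross x-line → (2,2), t=3.9144
    cross x-line → (1,2), t=5.0691
    cross y-line → (1,1), t=5.4400
    cross x-line → (0,1), t=6.2238 (wall)
  → r_5 = 6.2238
beam 6: φ=90°, α=255°
  d=(-0.2588,-0.9659)  start (6,4)  tX=1.5068 tY=0.7454  stride 1/|dx|=3.8637 1/|dy|=1.0353
    cross y-line → (6,3), t=0.7454
    cross x-line → (5,3), t=1.5068
    cross y-line → (5,2), t=1.7807
    cross y-line → (5,1), t=2.8160
    cross y-line → (5,0), t=3.8512 (wall)
  → r_6 = 3.8512
beam 7: φ=135°, α=300°
  d=(0.5000,-0.8660)  start (6,4)  tX=1.2200 tY=0.8314  stride 1/|dx|=2.0000 1/|dy|=1.1547
    cross y-line → (6,3), t=0.8314
    cross x-line → (7,3), t=1.2200
    cross y-line → (7,2), t=1.9861
    cross y-line → (7,1), t=3.1408 (wall)
  → r_7 = 3.1408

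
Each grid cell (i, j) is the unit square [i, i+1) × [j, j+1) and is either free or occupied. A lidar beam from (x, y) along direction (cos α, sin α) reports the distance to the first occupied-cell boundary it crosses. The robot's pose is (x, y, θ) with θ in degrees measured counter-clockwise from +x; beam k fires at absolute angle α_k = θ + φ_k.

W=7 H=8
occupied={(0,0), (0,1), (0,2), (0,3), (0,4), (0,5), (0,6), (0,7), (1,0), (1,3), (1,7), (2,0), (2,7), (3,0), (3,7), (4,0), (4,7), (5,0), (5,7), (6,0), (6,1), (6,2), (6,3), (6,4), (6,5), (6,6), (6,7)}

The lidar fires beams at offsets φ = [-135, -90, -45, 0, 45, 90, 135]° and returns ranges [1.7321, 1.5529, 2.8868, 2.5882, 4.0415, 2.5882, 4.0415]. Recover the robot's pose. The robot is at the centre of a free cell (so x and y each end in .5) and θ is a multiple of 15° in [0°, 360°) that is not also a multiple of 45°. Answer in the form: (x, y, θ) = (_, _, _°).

(x, y, θ) = (4.5, 4.5, 105°)

The pose lattice has 29·16 = 464 candidates. Test each by forward raycasting.
  (1.5, 6.5, 240°): beam 1 = 0.5176 ≠ 1.7321 ✗
  (4.5, 4.5, 150°): beam 1 = 1.5529 ≠ 1.7321 ✗
  (2.5, 3.5, 300°): beam 1 = 0.5176 ≠ 1.7321 ✗
  (2.5, 5.5, 30°): beam 1 = 1.9319 ≠ 1.7321 ✗
  (5.5, 2.5, 105°): beam 1 = 0.5774 ≠ 1.7321 ✗
  …
  (4.5, 4.5, 105°): r_1=1.7321, r_2=1.5529, r_3=2.8868, r_4=2.5882, r_5=4.0415, r_6=2.5882, r_7=4.0415 — all match ✓
No second candidate reproduces the full scan.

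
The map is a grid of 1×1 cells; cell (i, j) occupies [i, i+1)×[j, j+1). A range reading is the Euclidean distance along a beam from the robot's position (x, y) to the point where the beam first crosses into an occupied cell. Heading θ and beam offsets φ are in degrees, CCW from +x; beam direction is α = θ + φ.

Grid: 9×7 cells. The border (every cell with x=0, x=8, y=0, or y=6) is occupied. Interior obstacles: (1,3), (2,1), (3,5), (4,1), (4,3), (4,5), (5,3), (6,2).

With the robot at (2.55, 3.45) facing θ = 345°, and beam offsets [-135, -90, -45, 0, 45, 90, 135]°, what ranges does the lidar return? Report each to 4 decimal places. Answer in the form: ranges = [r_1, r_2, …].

ranges = [0.6351, 1.5012, 2.8290, 1.5012, 5.1000, 1.7387, 2.9445]

beam 1: φ=-135°, α=210°
  cosα=-0.8660 sinα=-0.5000 | (2,3) | tMaxX 0.6351 tMaxY 0.9000 | tΔX 1.1547 tΔY 2.0000
    t=0.6351 [x] (1,3) — stop
  → r_1 = 0.6351
beam 2: φ=-90°, α=255°
  cosα=-0.2588 sinα=-0.9659 | (2,3) | tMaxX 2.1250 tMaxY 0.4659 | tΔX 3.8637 tΔY 1.0353
    t=0.4659 [y] (2,2)
    t=1.5012 [y] (2,1) — stop
  → r_2 = 1.5012
beam 3: φ=-45°, α=300°
  cosα=0.5000 sinα=-0.8660 | (2,3) | tMaxX 0.9000 tMaxY 0.5196 | tΔX 2.0000 tΔY 1.1547
    t=0.5196 [y] (2,2)
    t=0.9000 [x] (3,2)
    t=1.6743 [y] (3,1)
    t=2.8290 [y] (3,0) — stop
  → r_3 = 2.8290
beam 4: φ=0°, α=345°
  cosα=0.9659 sinα=-0.2588 | (2,3) | tMaxX 0.4659 tMaxY 1.7387 | tΔX 1.0353 tΔY 3.8637
    t=0.4659 [x] (3,3)
    t=1.5012 [x] (4,3) — stop
  → r_4 = 1.5012
beam 5: φ=45°, α=30°
  cosα=0.8660 sinα=0.5000 | (2,3) | tMaxX 0.5196 tMaxY 1.1000 | tΔX 1.1547 tΔY 2.0000
    t=0.5196 [x] (3,3)
    t=1.1000 [y] (3,4)
    t=1.6743 [x] (4,4)
    t=2.8290 [x] (5,4)
    t=3.1000 [y] (5,5)
    t=3.9837 [x] (6,5)
    t=5.1000 [y] (6,6) — stop
  → r_5 = 5.1000
beam 6: φ=90°, α=75°
  cosα=0.2588 sinα=0.9659 | (2,3) | tMaxX 1.7387 tMaxY 0.5694 | tΔX 3.8637 tΔY 1.0353
    t=0.5694 [y] (2,4)
    t=1.6047 [y] (2,5)
    t=1.7387 [x] (3,5) — stop
  → r_6 = 1.7387
beam 7: φ=135°, α=120°
  cosα=-0.5000 sinα=0.8660 | (2,3) | tMaxX 1.1000 tMaxY 0.6351 | tΔX 2.0000 tΔY 1.1547
    t=0.6351 [y] (2,4)
    t=1.1000 [x] (1,4)
    t=1.7898 [y] (1,5)
    t=2.9445 [y] (1,6) — stop
  → r_7 = 2.9445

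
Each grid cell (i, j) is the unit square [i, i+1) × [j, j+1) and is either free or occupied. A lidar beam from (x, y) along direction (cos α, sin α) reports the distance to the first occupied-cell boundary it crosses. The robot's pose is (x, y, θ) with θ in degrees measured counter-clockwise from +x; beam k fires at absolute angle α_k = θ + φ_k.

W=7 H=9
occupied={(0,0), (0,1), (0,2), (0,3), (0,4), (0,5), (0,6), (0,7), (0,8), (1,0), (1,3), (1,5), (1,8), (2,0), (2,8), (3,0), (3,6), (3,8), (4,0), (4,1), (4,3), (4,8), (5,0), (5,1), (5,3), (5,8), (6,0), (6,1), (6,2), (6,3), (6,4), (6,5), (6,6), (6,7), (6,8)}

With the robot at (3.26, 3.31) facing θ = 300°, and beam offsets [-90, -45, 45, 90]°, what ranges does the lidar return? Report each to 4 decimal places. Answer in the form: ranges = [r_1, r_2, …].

beam 1: φ=-90°, α=210°
  cosα=-0.8660 sinα=-0.5000 | (3,3) | tMaxX 0.3002 tMaxY 0.6200 | tΔX 1.1547 tΔY 2.0000
    t=0.3002 [x] (2,3)
    t=0.6200 [y] (2,2)
    t=1.4549 [x] (1,2)
    t=2.6096 [x] (0,2) — stop
  → r_1 = 2.6096
beam 2: φ=-45°, α=255°
  cosα=-0.2588 sinα=-0.9659 | (3,3) | tMaxX 1.0046 tMaxY 0.3209 | tΔX 3.8637 tΔY 1.0353
    t=0.3209 [y] (3,2)
    t=1.0046 [x] (2,2)
    t=1.3562 [y] (2,1)
    t=2.3915 [y] (2,0) — stop
  → r_2 = 2.3915
beam 3: φ=45°, α=345°
  cosα=0.9659 sinα=-0.2588 | (3,3) | tMaxX 0.7661 tMaxY 1.1977 | tΔX 1.0353 tΔY 3.8637
    t=0.7661 [x] (4,3) — stop
  → r_3 = 0.7661
beam 4: φ=90°, α=30°
  cosα=0.8660 sinα=0.5000 | (3,3) | tMaxX 0.8545 tMaxY 1.3800 | tΔX 1.1547 tΔY 2.0000
    t=0.8545 [x] (4,3) — stop
  → r_4 = 0.8545

ranges = [2.6096, 2.3915, 0.7661, 0.8545]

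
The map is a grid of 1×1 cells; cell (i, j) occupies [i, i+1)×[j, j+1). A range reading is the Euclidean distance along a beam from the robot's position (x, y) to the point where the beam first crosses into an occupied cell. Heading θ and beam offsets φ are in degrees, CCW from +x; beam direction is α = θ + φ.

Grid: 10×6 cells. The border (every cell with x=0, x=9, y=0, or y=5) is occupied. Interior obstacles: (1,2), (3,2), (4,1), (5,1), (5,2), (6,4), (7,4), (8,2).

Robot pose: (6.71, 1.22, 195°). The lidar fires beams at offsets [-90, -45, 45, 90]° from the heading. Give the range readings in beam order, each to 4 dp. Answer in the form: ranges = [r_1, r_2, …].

beam 1: φ=-90°, α=105°
  d=(-0.2588,0.9659)  start (6,1)  tX=2.7432 tY=0.8075  stride 1/|dx|=3.8637 1/|dy|=1.0353
    cross y-line → (6,2), t=0.8075
    cross y-line → (6,3), t=1.8428
    cross x-line → (5,3), t=2.7432
    cross y-line → (5,4), t=2.8781
    cross y-line → (5,5), t=3.9133 (wall)
  → r_1 = 3.9133
beam 2: φ=-45°, α=150°
  d=(-0.8660,0.5000)  start (6,1)  tX=0.8198 tY=1.5600  stride 1/|dx|=1.1547 1/|dy|=2.0000
    cross x-line → (5,1), t=0.8198 (wall)
  → r_2 = 0.8198
beam 3: φ=45°, α=240°
  d=(-0.5000,-0.8660)  start (6,1)  tX=1.4200 tY=0.2540  stride 1/|dx|=2.0000 1/|dy|=1.1547
    cross y-line → (6,0), t=0.2540 (wall)
  → r_3 = 0.2540
beam 4: φ=90°, α=285°
  d=(0.2588,-0.9659)  start (6,1)  tX=1.1205 tY=0.2278  stride 1/|dx|=3.8637 1/|dy|=1.0353
    cross y-line → (6,0), t=0.2278 (wall)
  → r_4 = 0.2278

ranges = [3.9133, 0.8198, 0.2540, 0.2278]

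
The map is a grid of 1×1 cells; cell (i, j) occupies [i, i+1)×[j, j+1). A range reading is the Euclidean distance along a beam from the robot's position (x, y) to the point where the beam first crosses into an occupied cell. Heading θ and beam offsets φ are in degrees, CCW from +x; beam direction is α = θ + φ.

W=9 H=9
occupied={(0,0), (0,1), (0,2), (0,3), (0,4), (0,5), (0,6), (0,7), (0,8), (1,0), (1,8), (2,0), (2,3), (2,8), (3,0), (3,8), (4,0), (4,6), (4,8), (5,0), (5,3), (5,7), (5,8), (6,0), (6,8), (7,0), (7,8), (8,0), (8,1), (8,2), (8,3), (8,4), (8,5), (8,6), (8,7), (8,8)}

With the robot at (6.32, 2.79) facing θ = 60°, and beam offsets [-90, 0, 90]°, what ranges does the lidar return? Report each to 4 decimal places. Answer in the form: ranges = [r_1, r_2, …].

ranges = [1.9399, 3.3600, 0.4200]

beam 1: φ=-90°, α=330°
  dir = (cos 330°, sin 330°) = (0.8660, -0.5000); from cell (6,2)
  next x-line at t=0.7852, next y-line at t=1.5800; Δt_x=1.1547, Δt_y=2.0000
    x: enter (7,2) at t=0.7852
    y: enter (7,1) at t=1.5800
    x: enter (8,1) at t=1.9399 ← occupied
  → r_1 = 1.9399
beam 2: φ=0°, α=60°
  dir = (cos 60°, sin 60°) = (0.5000, 0.8660); from cell (6,2)
  next x-line at t=1.3600, next y-line at t=0.2425; Δt_x=2.0000, Δt_y=1.1547
    y: enter (6,3) at t=0.2425
    x: enter (7,3) at t=1.3600
    y: enter (7,4) at t=1.3972
    y: enter (7,5) at t=2.5519
    x: enter (8,5) at t=3.3600 ← occupied
  → r_2 = 3.3600
beam 3: φ=90°, α=150°
  dir = (cos 150°, sin 150°) = (-0.8660, 0.5000); from cell (6,2)
  next x-line at t=0.3695, next y-line at t=0.4200; Δt_x=1.1547, Δt_y=2.0000
    x: enter (5,2) at t=0.3695
    y: enter (5,3) at t=0.4200 ← occupied
  → r_3 = 0.4200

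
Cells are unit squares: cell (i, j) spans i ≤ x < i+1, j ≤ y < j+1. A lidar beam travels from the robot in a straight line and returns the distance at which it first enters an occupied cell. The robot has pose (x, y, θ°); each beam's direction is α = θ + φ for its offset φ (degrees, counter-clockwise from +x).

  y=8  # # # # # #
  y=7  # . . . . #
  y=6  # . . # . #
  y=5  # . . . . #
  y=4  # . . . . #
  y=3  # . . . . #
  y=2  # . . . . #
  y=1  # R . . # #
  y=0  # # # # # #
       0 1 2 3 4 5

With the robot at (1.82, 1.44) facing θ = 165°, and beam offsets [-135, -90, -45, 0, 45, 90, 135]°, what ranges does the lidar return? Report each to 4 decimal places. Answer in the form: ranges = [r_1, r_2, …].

beam 1: φ=-135°, α=30°
  d=(0.8660,0.5000)  start (1,1)  tX=0.2078 tY=1.1200  stride 1/|dx|=1.1547 1/|dy|=2.0000
    cross x-line → (2,1), t=0.2078
    cross y-line → (2,2), t=1.1200
    cross x-line → (3,2), t=1.3625
    cross x-line → (4,2), t=2.5172
    cross y-line → (4,3), t=3.1200
    cross x-line → (5,3), t=3.6719 (wall)
  → r_1 = 3.6719
beam 2: φ=-90°, α=75°
  d=(0.2588,0.9659)  start (1,1)  tX=0.6955 tY=0.5798  stride 1/|dx|=3.8637 1/|dy|=1.0353
    cross y-line → (1,2), t=0.5798
    cross x-line → (2,2), t=0.6955
    cross y-line → (2,3), t=1.6150
    cross y-line → (2,4), t=2.6503
    cross y-line → (2,5), t=3.6856
    cross x-line → (3,5), t=4.5592
    cross y-line → (3,6), t=4.7209 (wall)
  → r_2 = 4.7209
beam 3: φ=-45°, α=120°
  d=(-0.5000,0.8660)  start (1,1)  tX=1.6400 tY=0.6466  stride 1/|dx|=2.0000 1/|dy|=1.1547
    cross y-line → (1,2), t=0.6466
    cross x-line → (0,2), t=1.6400 (wall)
  → r_3 = 1.6400
beam 4: φ=0°, α=165°
  d=(-0.9659,0.2588)  start (1,1)  tX=0.8489 tY=2.1637  stride 1/|dx|=1.0353 1/|dy|=3.8637
    cross x-line → (0,1), t=0.8489 (wall)
  → r_4 = 0.8489
beam 5: φ=45°, α=210°
  d=(-0.8660,-0.5000)  start (1,1)  tX=0.9469 tY=0.8800  stride 1/|dx|=1.1547 1/|dy|=2.0000
    cross y-line → (1,0), t=0.8800 (wall)
  → r_5 = 0.8800
beam 6: φ=90°, α=255°
  d=(-0.2588,-0.9659)  start (1,1)  tX=3.1682 tY=0.4555  stride 1/|dx|=3.8637 1/|dy|=1.0353
    cross y-line → (1,0), t=0.4555 (wall)
  → r_6 = 0.4555
beam 7: φ=135°, α=300°
  d=(0.5000,-0.8660)  start (1,1)  tX=0.3600 tY=0.5081  stride 1/|dx|=2.0000 1/|dy|=1.1547
    cross x-line → (2,1), t=0.3600
    cross y-line → (2,0), t=0.5081 (wall)
  → r_7 = 0.5081

ranges = [3.6719, 4.7209, 1.6400, 0.8489, 0.8800, 0.4555, 0.5081]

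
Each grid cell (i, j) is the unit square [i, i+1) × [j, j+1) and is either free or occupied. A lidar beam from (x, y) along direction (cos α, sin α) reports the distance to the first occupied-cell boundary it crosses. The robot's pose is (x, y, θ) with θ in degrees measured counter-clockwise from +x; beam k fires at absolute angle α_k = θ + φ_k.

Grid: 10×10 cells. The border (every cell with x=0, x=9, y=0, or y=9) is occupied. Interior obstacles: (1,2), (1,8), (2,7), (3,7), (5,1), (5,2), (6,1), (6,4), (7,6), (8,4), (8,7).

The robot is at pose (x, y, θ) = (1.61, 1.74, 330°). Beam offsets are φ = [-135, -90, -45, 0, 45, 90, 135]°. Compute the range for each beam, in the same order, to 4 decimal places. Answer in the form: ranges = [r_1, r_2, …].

ranges = [0.6315, 0.8545, 0.7661, 1.4800, 3.5096, 0.3002, 0.2692]

beam 1: φ=-135°, α=195°
  cosα=-0.9659 sinα=-0.2588 | (1,1) | tMaxX 0.6315 tMaxY 2.8591 | tΔX 1.0353 tΔY 3.8637
    t=0.6315 [x] (0,1) — stop
  → r_1 = 0.6315
beam 2: φ=-90°, α=240°
  cosα=-0.5000 sinα=-0.8660 | (1,1) | tMaxX 1.2200 tMaxY 0.8545 | tΔX 2.0000 tΔY 1.1547
    t=0.8545 [y] (1,0) — stop
  → r_2 = 0.8545
beam 3: φ=-45°, α=285°
  cosα=0.2588 sinα=-0.9659 | (1,1) | tMaxX 1.5068 tMaxY 0.7661 | tΔX 3.8637 tΔY 1.0353
    t=0.7661 [y] (1,0) — stop
  → r_3 = 0.7661
beam 4: φ=0°, α=330°
  cosα=0.8660 sinα=-0.5000 | (1,1) | tMaxX 0.4503 tMaxY 1.4800 | tΔX 1.1547 tΔY 2.0000
    t=0.4503 [x] (2,1)
    t=1.4800 [y] (2,0) — stop
  → r_4 = 1.4800
beam 5: φ=45°, α=15°
  cosα=0.9659 sinα=0.2588 | (1,1) | tMaxX 0.4038 tMaxY 1.0046 | tΔX 1.0353 tΔY 3.8637
    t=0.4038 [x] (2,1)
    t=1.0046 [y] (2,2)
    t=1.4390 [x] (3,2)
    t=2.4743 [x] (4,2)
    t=3.5096 [x] (5,2) — stop
  → r_5 = 3.5096
beam 6: φ=90°, α=60°
  cosα=0.5000 sinα=0.8660 | (1,1) | tMaxX 0.7800 tMaxY 0.3002 | tΔX 2.0000 tΔY 1.1547
    t=0.3002 [y] (1,2) — stop
  → r_6 = 0.3002
beam 7: φ=135°, α=105°
  cosα=-0.2588 sinα=0.9659 | (1,1) | tMaxX 2.3569 tMaxY 0.2692 | tΔX 3.8637 tΔY 1.0353
    t=0.2692 [y] (1,2) — stop
  → r_7 = 0.2692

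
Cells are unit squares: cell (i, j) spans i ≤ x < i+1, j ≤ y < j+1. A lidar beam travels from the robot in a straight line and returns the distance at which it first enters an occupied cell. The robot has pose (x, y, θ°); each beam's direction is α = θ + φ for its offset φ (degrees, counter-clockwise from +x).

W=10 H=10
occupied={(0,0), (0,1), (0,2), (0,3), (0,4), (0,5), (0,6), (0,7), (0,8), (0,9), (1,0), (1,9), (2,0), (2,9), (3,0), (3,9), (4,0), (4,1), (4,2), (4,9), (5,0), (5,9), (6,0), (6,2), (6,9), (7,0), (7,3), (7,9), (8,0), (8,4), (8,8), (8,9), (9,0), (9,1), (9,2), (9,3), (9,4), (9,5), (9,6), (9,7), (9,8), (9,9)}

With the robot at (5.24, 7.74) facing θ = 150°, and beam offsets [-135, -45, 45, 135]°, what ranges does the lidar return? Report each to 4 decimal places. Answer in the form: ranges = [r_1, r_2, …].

ranges = [2.8574, 1.3044, 4.3896, 4.9072]

beam 1: φ=-135°, α=15°
  cosα=0.9659 sinα=0.2588 | (5,7) | tMaxX 0.7868 tMaxY 1.0046 | tΔX 1.0353 tΔY 3.8637
    t=0.7868 [x] (6,7)
    t=1.0046 [y] (6,8)
    t=1.8221 [x] (7,8)
    t=2.8574 [x] (8,8) — stop
  → r_1 = 2.8574
beam 2: φ=-45°, α=105°
  cosα=-0.2588 sinα=0.9659 | (5,7) | tMaxX 0.9273 tMaxY 0.2692 | tΔX 3.8637 tΔY 1.0353
    t=0.2692 [y] (5,8)
    t=0.9273 [x] (4,8)
    t=1.3044 [y] (4,9) — stop
  → r_2 = 1.3044
beam 3: φ=45°, α=195°
  cosα=-0.9659 sinα=-0.2588 | (5,7) | tMaxX 0.2485 tMaxY 2.8591 | tΔX 1.0353 tΔY 3.8637
    t=0.2485 [x] (4,7)
    t=1.2837 [x] (3,7)
    t=2.3190 [x] (2,7)
    t=2.8591 [y] (2,6)
    t=3.3543 [x] (1,6)
    t=4.3896 [x] (0,6) — stop
  → r_3 = 4.3896
beam 4: φ=135°, α=285°
  cosα=0.2588 sinα=-0.9659 | (5,7) | tMaxX 2.9364 tMaxY 0.7661 | tΔX 3.8637 tΔY 1.0353
    t=0.7661 [y] (5,6)
    t=1.8014 [y] (5,5)
    t=2.8367 [y] (5,4)
    t=2.9364 [x] (6,4)
    t=3.8719 [y] (6,3)
    t=4.9072 [y] (6,2) — stop
  → r_4 = 4.9072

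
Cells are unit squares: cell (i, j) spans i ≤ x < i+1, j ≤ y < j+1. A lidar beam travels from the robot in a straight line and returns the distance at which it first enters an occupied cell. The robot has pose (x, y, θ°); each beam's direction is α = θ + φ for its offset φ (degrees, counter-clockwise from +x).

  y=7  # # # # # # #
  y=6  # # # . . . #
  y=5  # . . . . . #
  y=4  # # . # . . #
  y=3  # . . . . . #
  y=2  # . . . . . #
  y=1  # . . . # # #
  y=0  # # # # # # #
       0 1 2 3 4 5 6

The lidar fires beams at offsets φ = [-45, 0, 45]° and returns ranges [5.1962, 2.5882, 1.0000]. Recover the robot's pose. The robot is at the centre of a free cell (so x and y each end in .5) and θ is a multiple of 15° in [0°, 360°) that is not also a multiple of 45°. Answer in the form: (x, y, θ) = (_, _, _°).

(x, y, θ) = (5.5, 4.5, 255°)

Enumerate (i+0.5, j+0.5, θ) over the 24 free cells and 16 admissible headings. For each, cast all 3 beams and compare to the given ranges.
  (2.5, 5.5, 195°): beam 1 = 1.0000 ≠ 5.1962 ✗
  (4.5, 4.5, 210°): beam 1 = 0.5176 ≠ 5.1962 ✗
  (5.5, 5.5, 120°): beam 1 = 1.5529 ≠ 5.1962 ✗
  (2.5, 5.5, 345°): beam 1 = 1.0000 ≠ 5.1962 ✗
  …
  (5.5, 4.5, 255°): r_1=5.1962, r_2=2.5882, r_3=1.0000 — all match ✓
No second candidate reproduces the full scan.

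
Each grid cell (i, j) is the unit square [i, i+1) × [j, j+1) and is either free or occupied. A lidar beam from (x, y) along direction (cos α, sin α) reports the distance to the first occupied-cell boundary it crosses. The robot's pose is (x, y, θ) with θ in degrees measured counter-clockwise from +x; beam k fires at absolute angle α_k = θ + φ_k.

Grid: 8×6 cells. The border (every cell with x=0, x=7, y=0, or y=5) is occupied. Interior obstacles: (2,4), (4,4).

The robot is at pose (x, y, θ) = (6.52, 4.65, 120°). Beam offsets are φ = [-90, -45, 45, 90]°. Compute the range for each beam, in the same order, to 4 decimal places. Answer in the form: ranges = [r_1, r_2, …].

ranges = [0.5543, 0.3623, 1.3523, 6.3739]

beam 1: φ=-90°, α=30°
  dir = (cos 30°, sin 30°) = (0.8660, 0.5000); from cell (6,4)
  next x-line at t=0.5543, next y-line at t=0.7000; Δt_x=1.1547, Δt_y=2.0000
    x: enter (7,4) at t=0.5543 ← occupied
  → r_1 = 0.5543
beam 2: φ=-45°, α=75°
  dir = (cos 75°, sin 75°) = (0.2588, 0.9659); from cell (6,4)
  next x-line at t=1.8546, next y-line at t=0.3623; Δt_x=3.8637, Δt_y=1.0353
    y: enter (6,5) at t=0.3623 ← occupied
  → r_2 = 0.3623
beam 3: φ=45°, α=165°
  dir = (cos 165°, sin 165°) = (-0.9659, 0.2588); from cell (6,4)
  next x-line at t=0.5383, next y-line at t=1.3523; Δt_x=1.0353, Δt_y=3.8637
    x: enter (5,4) at t=0.5383
    y: enter (5,5) at t=1.3523 ← occupied
  → r_3 = 1.3523
beam 4: φ=90°, α=210°
  dir = (cos 210°, sin 210°) = (-0.8660, -0.5000); from cell (6,4)
  next x-line at t=0.6004, next y-line at t=1.3000; Δt_x=1.1547, Δt_y=2.0000
    x: enter (5,4) at t=0.6004
    y: enter (5,3) at t=1.3000
    x: enter (4,3) at t=1.7551
    x: enter (3,3) at t=2.9098
    y: enter (3,2) at t=3.3000
    x: enter (2,2) at t=4.0645
    x: enter (1,2) at t=5.2192
    y: enter (1,1) at t=5.3000
    x: enter (0,1) at t=6.3739 ← occupied
  → r_4 = 6.3739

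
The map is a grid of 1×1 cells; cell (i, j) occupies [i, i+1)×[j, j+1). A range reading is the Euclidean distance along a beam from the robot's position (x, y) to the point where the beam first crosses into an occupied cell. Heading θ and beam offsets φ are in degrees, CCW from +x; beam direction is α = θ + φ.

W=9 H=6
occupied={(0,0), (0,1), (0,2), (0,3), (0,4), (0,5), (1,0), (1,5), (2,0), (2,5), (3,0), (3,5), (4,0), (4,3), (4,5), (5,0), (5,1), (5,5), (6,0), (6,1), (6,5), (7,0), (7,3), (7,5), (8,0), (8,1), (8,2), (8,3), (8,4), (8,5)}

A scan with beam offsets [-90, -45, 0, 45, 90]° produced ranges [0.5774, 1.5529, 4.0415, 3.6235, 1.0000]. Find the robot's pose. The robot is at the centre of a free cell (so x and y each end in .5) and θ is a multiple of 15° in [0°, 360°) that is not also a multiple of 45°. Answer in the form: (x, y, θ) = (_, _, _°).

Candidates: 24 free-cell centres × 16 headings = 384 poses. Raycast each; keep the one whose scan matches to 4 dp.
  (3.5, 4.5, 75°): beam 1 = 3.6235 ≠ 0.5774 ✗
  (1.5, 4.5, 300°): beam 2 = 1.9319 ≠ 1.5529 ✗
  (3.5, 4.5, 60°): beam 1 = 1.0000 ≠ 0.5774 ✗
  …
  (4.5, 1.5, 120°): r_1=0.5774, r_2=1.5529, r_3=4.0415, r_4=3.6235, r_5=1.0000 — all match ✓
Only this pose fits every beam.

(x, y, θ) = (4.5, 1.5, 120°)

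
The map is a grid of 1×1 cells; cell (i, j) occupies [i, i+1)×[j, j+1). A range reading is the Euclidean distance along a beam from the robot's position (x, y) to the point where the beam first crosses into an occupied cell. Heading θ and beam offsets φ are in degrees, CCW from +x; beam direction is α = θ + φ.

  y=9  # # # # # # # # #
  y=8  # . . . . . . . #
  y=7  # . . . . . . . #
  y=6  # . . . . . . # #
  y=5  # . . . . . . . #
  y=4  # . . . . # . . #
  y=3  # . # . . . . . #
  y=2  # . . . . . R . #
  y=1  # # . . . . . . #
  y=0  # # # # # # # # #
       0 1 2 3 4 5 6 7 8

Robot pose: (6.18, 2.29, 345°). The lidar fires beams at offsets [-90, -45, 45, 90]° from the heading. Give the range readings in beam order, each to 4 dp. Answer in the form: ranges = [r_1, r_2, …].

ranges = [1.3355, 1.4896, 2.1016, 3.8409]

beam 1: φ=-90°, α=255°
  d=(-0.2588,-0.9659)  start (6,2)  tX=0.6955 tY=0.3002  stride 1/|dx|=3.8637 1/|dy|=1.0353
    cross y-line → (6,1), t=0.3002
    cross x-line → (5,1), t=0.6955
    cross y-line → (5,0), t=1.3355 (wall)
  → r_1 = 1.3355
beam 2: φ=-45°, α=300°
  d=(0.5000,-0.8660)  start (6,2)  tX=1.6400 tY=0.3349  stride 1/|dx|=2.0000 1/|dy|=1.1547
    cross y-line → (6,1), t=0.3349
    cross y-line → (6,0), t=1.4896 (wall)
  → r_2 = 1.4896
beam 3: φ=45°, α=30°
  d=(0.8660,0.5000)  start (6,2)  tX=0.9469 tY=1.4200  stride 1/|dx|=1.1547 1/|dy|=2.0000
    cross x-line → (7,2), t=0.9469
    cross y-line → (7,3), t=1.4200
    cross x-line → (8,3), t=2.1016 (wall)
  → r_3 = 2.1016
beam 4: φ=90°, α=75°
  d=(0.2588,0.9659)  start (6,2)  tX=3.1682 tY=0.7350  stride 1/|dx|=3.8637 1/|dy|=1.0353
    cross y-line → (6,3), t=0.7350
    cross y-line → (6,4), t=1.7703
    cross y-line → (6,5), t=2.8056
    cross x-line → (7,5), t=3.1682
    cross y-line → (7,6), t=3.8409 (wall)
  → r_4 = 3.8409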